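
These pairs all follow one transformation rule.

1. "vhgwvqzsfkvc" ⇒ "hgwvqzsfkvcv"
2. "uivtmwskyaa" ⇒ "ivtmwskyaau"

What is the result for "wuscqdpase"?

Looking at the pairs, the operation is to move the first character to the end.
So "wuscqdpase" becomes "uscqdpasew".

uscqdpasew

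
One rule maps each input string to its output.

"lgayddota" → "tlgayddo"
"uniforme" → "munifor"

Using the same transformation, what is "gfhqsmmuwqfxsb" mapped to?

Looking at the pairs, the operation is to delete the last character, then move the last character to the front.
So "gfhqsmmuwqfxsb" becomes "sgfhqsmmuwqfx".

sgfhqsmmuwqfx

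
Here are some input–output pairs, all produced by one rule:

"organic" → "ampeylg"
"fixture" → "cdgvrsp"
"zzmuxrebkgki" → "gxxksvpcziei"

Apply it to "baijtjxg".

ezyghrhv

Each output is the input with this applied: move the last character to the front, then shift every letter 2 places backward in the alphabet (wrapping around).
Working it through for "baijtjxg": intermediate "gbaijtjx", final "ezyghrhv".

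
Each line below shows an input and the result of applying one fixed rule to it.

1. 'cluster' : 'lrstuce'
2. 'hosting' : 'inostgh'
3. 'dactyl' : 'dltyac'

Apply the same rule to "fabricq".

The rule is to sort the characters into alphabetical order, then move the first 2 characters to the end (rotate left by 2).
For "fabricq", step one produces "abcfiqr"; step two turns that into "cfiqrab".
(Check on "cluster": → "celrstu" → "lrstuce" ✓)

cfiqrab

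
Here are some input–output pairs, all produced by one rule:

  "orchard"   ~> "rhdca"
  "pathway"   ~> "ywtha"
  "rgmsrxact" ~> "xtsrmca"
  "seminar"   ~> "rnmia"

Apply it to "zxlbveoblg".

vollgebb

The rule is to delete the first 2 characters, then sort the characters into reverse alphabetical order.
On "zxlbveoblg": the first step gives "lbveoblg", and the second then gives "vollgebb".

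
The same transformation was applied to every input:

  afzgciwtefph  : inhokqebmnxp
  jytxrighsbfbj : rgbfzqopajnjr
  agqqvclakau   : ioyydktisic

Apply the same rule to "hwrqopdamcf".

The rule is to shift every letter 8 places forward in the alphabet (wrapping around).
For "hwrqopdamcf" the result is "pezywxliukn".

pezywxliukn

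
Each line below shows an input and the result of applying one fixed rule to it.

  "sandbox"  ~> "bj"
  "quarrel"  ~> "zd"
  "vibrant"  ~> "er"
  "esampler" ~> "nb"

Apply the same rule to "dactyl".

mj

Rule — shift every letter 9 places forward in the alphabet (wrapping around), then keep only the first 2 characters.
Starting from "dactyl": after the first operation, "mjlchu"; after the second, "mj".
(Check on "vibrant": → "erkajwc" → "er" ✓)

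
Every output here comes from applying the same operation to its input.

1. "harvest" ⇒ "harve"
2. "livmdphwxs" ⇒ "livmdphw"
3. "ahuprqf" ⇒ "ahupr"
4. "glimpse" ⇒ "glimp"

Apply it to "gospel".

Looking at the pairs, the operation is to delete the last 2 characters.
So "gospel" becomes "gosp".

gosp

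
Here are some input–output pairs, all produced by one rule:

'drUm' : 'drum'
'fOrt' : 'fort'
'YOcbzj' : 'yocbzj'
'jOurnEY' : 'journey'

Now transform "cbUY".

Looking at the pairs, the operation is to convert every letter to lowercase.
Applying that to "cbUY" gives "cbuy".

cbuy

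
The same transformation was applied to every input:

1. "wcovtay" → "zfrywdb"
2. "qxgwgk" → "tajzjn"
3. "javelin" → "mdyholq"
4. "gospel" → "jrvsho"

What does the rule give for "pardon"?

The rule is to shift every letter 3 places forward in the alphabet (wrapping around).
On "pardon" that produces "sdugrq".

sdugrq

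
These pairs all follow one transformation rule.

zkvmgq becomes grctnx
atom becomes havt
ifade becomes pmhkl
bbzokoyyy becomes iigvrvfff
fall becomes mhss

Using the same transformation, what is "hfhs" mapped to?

The pattern: shift every letter 7 places forward in the alphabet (wrapping around).
Doing the same to "hfhs": "omoz".

omoz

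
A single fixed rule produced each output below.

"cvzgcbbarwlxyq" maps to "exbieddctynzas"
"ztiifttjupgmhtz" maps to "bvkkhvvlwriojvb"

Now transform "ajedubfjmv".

clgfwdhlox

The pattern: shift every letter 2 places forward in the alphabet (wrapping around).
On "ajedubfjmv" that produces "clgfwdhlox".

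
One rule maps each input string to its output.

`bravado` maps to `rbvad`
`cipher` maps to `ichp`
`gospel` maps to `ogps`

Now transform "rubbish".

urbbs

In each case the input is transformed by: swap each adjacent pair of characters (1↔2, 3↔4, ...), then delete the last 2 characters.
Starting from "rubbish": after the first operation, "urbbsih"; after the second, "urbbs".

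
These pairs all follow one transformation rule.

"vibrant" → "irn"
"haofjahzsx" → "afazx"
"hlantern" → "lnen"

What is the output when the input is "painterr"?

aner

The transformation: keep every other character starting from the second (positions 2nd, 4th, 6th, ...).
Applying that to "painterr" gives "aner".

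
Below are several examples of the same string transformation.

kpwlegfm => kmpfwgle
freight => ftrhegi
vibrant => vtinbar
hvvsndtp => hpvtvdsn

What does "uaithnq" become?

In each case the input is transformed by: take characters alternately from the front and the back (1st, last, 2nd, 2nd-last, ...).
For "uaithnq" the result is "uqaniht".

uqaniht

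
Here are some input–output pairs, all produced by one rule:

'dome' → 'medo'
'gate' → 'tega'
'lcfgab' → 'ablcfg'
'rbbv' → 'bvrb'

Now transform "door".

ordo

What's happening: move the last 2 characters to the front (rotate right by 2).
"door" → "ordo".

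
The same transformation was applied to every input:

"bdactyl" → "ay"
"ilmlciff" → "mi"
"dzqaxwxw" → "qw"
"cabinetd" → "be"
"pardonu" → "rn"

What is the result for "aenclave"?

Looking at the pairs, the operation is to keep one character in every 3, starting at position 3 (positions 3rd, 6th, 9th, ...).
For "aenclave" the result is "na".

na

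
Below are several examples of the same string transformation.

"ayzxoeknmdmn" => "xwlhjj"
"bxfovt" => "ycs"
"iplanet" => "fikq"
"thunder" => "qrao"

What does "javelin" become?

What's happening: shift every letter 3 places backward in the alphabet (wrapping around), then keep every other character starting from the first (positions 1st, 3rd, 5th, ...).
For "javelin", step one produces "gxsbifk"; step two turns that into "gsik".

gsik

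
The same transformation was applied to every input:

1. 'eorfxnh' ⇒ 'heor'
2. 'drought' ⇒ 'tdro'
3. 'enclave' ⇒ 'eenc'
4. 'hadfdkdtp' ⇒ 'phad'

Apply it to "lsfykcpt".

tlsf

The pattern: move the first 3 characters to the end (rotate left by 3), then keep only the last 4 characters.
Working it through for "lsfykcpt": intermediate "ykcptlsf", final "tlsf".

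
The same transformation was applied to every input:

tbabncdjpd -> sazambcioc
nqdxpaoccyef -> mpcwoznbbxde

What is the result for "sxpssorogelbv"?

In each case the input is transformed by: shift every letter 1 place backward in the alphabet (wrapping around).
On "sxpssorogelbv" that produces "rworrnqnfdkau".

rworrnqnfdkau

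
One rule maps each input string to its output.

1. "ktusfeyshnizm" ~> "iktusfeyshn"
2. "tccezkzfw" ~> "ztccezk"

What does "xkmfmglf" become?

gxkmfm

The transformation: delete the last 2 characters, then move the last character to the front.
On "xkmfmglf": the first step gives "xkmfmg", and the second then gives "gxkmfm".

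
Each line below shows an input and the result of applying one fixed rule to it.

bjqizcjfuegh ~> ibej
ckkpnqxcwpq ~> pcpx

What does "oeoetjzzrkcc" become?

eokz

Rule — keep one character in every 3, starting at position 1 (positions 1st, 4th, 7th, ...), then swap each adjacent pair of characters (1↔2, 3↔4, ...).
Working it through for "oeoetjzzrkcc": intermediate "oezk", final "eokz".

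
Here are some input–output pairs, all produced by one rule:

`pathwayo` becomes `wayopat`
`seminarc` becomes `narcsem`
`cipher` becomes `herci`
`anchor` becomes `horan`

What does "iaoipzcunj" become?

zcunjiaoi

Looking at the pairs, the operation is to swap the front and back halves of the string, then delete the last character.
Starting from "iaoipzcunj": after the first operation, "zcunjiaoip"; after the second, "zcunjiaoi".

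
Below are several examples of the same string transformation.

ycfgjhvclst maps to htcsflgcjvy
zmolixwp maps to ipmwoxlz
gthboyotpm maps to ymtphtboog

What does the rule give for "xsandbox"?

dxsoabnx

Looking at the pairs, the operation is to take characters alternately from the front and the back (1st, last, 2nd, 2nd-last, ...), then swap the first and last characters.
For "xsandbox", step one produces "xxsoabnd"; step two turns that into "dxsoabnx".
(Check on "ycfgjhvclst": → "ytcsflgcjvh" → "htcsflgcjvy" ✓)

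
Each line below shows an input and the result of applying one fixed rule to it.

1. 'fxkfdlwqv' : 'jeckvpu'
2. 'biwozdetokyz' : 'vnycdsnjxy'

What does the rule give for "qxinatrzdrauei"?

Rule — delete the first 2 characters, then shift every letter 1 place backward in the alphabet (wrapping around).
Applying both steps to "qxinatrzdrauei": "inatrzdrauei", then "hmzsqycqztdh".

hmzsqycqztdh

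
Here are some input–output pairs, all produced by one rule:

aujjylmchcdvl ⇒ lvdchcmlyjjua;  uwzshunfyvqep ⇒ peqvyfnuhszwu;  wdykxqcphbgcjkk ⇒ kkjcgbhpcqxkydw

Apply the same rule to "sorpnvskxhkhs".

What's happening: reverse the string.
On "sorpnvskxhkhs" that produces "shkhxksvnpros".

shkhxksvnpros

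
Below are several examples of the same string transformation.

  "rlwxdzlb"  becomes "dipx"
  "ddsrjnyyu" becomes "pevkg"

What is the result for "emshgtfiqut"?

qesrcf

Looking at the pairs, the operation is to shift every letter 12 places forward in the alphabet (wrapping around), then keep every other character starting from the first (positions 1st, 3rd, 5th, ...).
"emshgtfiqut" → "qesrcf".
(Check on "rlwxdzlb": → "dxijplxn" → "dipx" ✓)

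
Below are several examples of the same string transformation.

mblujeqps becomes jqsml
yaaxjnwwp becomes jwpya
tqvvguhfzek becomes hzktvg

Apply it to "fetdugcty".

ucyft

Looking at the pairs, the operation is to keep every other character starting from the first (positions 1st, 3rd, 5th, ...), then move the last 3 characters to the front (rotate right by 3).
Applying both steps to "fetdugcty": "ftucy", then "ucyft".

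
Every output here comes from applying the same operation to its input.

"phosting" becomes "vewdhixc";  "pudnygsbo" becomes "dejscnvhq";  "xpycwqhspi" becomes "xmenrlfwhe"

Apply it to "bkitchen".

Each output is the input with this applied: shift every letter 11 places backward in the alphabet (wrapping around), then move the last character to the front.
Working it through for "bkitchen": intermediate "qzxirwtc", final "cqzxirwt".

cqzxirwt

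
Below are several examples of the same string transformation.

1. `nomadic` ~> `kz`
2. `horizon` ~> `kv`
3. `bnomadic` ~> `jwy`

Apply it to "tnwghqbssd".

jdo

The transformation: keep one character in every 3, starting at position 2 (positions 2nd, 5th, 8th, ...), then shift every letter 4 places backward in the alphabet (wrapping around).
Applying that to "tnwghqbssd" gives "jdo".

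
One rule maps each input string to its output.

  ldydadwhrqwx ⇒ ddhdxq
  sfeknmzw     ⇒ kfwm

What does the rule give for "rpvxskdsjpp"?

xpskp

Each output is the input with this applied: keep every other character starting from the second (positions 2nd, 4th, 6th, ...), then swap each adjacent pair of characters (1↔2, 3↔4, ...).
Applying that to "rpvxskdsjpp" gives "xpskp".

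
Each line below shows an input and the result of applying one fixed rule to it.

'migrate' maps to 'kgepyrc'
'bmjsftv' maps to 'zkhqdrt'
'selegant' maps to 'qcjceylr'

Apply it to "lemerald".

What's happening: shift every letter 2 places backward in the alphabet (wrapping around).
For "lemerald" the result is "jckcpyjb".

jckcpyjb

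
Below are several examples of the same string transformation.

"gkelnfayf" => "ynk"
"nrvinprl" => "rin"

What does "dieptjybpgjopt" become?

pgypd

Each output is the input with this applied: reverse the string, then keep one character in every 3, starting at position 2 (positions 2nd, 5th, 8th, ...).
Working it through for "dieptjybpgjopt": intermediate "tpojgpbyjtpeid", final "pgypd".
(Check on "gkelnfayf": → "fyafnlekg" → "ynk" ✓)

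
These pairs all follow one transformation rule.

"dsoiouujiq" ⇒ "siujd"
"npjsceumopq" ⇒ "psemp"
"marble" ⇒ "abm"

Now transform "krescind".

rsik

Each output is the input with this applied: swap the first and last characters, then keep every other character starting from the second (positions 2nd, 4th, 6th, ...).
For "krescind", step one produces "drescink"; step two turns that into "rsik".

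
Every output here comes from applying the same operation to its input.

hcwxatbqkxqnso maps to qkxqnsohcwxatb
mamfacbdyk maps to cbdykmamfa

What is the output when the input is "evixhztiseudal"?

iseudalevixhzt

What's happening: swap the front and back halves of the string.
Applying that to "evixhztiseudal" gives "iseudalevixhzt".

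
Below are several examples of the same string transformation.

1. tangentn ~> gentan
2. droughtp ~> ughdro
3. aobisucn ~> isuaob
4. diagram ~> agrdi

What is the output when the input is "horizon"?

rizho

In each case the input is transformed by: delete the last 2 characters, then move the last 3 characters to the front (rotate right by 3).
Applying that to "horizon" gives "rizho".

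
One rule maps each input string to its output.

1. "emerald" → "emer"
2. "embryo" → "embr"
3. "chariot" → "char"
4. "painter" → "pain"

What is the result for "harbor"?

Looking at the pairs, the operation is to keep only the first 4 characters.
Applying that to "harbor" gives "harb".

harb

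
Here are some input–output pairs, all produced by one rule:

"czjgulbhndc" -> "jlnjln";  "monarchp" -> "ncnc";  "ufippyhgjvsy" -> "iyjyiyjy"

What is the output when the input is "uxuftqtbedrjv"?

uqejuqej

Rule — keep one character in every 3, starting at position 3 (positions 3rd, 6th, 9th, ...), then write the whole string twice.
For "uxuftqtbedrjv", step one produces "uqej"; step two turns that into "uqejuqej".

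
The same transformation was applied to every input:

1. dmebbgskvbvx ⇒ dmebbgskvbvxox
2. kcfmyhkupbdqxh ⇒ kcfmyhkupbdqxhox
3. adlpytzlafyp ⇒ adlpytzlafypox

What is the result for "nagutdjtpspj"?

nagutdjtpspjox

What's happening: append "ox".
"nagutdjtpspj" → "nagutdjtpspjox".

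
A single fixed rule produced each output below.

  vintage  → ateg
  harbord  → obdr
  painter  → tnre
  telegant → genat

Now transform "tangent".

egtn

Looking at the pairs, the operation is to delete the first 3 characters, then swap each adjacent pair of characters (1↔2, 3↔4, ...).
Doing the same to "tangent": "egtn".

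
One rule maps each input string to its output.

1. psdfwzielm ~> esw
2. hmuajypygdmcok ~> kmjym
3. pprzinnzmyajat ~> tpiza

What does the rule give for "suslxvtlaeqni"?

quxl

What's happening: keep one character in every 3, starting at position 2 (positions 2nd, 5th, 8th, ...), then move the last character to the front.
For "suslxvtlaeqni" the result is "quxl".
(Check on "pprzinnzmyajat": → "pizat" → "tpiza" ✓)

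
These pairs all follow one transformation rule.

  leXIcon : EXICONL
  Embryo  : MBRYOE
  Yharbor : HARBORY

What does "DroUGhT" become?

ROUGHTD

The pattern: move the first character to the end, then convert every letter to uppercase.
For "DroUGhT", step one produces "roUGhTD"; step two turns that into "ROUGHTD".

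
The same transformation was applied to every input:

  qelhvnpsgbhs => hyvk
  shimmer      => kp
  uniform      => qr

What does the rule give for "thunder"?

The pattern: keep one character in every 3, starting at position 2 (positions 2nd, 5th, 8th, ...), then shift every letter 3 places forward in the alphabet (wrapping around).
Starting from "thunder": after the first operation, "hd"; after the second, "kg".

kg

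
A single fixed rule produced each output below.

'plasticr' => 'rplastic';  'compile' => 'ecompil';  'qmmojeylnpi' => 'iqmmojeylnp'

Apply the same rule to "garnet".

What's happening: move the last character to the front.
So "garnet" becomes "tgarne".

tgarne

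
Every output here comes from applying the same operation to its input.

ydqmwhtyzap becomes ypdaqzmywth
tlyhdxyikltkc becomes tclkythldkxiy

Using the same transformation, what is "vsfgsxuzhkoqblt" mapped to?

vtslfbgqsoxkuhz

The rule is to take characters alternately from the front and the back (1st, last, 2nd, 2nd-last, ...).
So "vsfgsxuzhkoqblt" becomes "vtslfbgqsoxkuhz".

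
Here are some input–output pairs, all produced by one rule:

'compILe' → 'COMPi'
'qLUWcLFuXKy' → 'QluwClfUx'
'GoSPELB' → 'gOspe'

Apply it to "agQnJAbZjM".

What's happening: delete the last 2 characters, then flip the case of every letter.
Working it through for "agQnJAbZjM": intermediate "agQnJAbZ", final "AGqNjaBz".

AGqNjaBz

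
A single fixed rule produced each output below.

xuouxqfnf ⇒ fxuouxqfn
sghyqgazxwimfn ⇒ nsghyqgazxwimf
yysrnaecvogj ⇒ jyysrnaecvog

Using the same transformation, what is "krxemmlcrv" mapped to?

Rule — move the last character to the front.
Doing the same to "krxemmlcrv": "vkrxemmlcr".

vkrxemmlcr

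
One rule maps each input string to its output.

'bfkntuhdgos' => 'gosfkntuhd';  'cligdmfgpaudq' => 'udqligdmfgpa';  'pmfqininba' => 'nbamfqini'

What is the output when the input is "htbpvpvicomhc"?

mhctbpvpvico

The rule is to delete the first character, then move the last 3 characters to the front (rotate right by 3).
Applying both steps to "htbpvpvicomhc": "tbpvpvicomhc", then "mhctbpvpvico".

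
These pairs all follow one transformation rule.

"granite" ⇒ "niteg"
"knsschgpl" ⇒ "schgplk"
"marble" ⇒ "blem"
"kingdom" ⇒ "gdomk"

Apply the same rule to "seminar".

inars

The pattern: move the first 3 characters to the end (rotate left by 3), then delete the last 2 characters.
Working it through for "seminar": intermediate "inarsem", final "inars".
(Check on "granite": → "nitegra" → "niteg" ✓)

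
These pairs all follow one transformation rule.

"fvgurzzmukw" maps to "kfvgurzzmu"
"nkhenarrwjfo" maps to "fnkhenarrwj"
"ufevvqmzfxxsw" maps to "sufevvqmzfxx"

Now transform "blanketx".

In each case the input is transformed by: delete the last character, then move the last character to the front.
"blanketx" → "blanket" → "tblanke".

tblanke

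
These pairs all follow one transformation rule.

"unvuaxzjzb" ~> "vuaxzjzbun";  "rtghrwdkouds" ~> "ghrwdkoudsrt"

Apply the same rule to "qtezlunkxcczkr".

Rule — move the first 2 characters to the end (rotate left by 2).
"qtezlunkxcczkr" → "ezlunkxcczkrqt".

ezlunkxcczkrqt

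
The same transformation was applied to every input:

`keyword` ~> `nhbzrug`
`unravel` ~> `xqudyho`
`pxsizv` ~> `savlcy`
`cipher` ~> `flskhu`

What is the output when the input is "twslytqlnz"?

The pattern: shift every letter 3 places forward in the alphabet (wrapping around).
For "twslytqlnz" the result is "wzvobwtoqc".

wzvobwtoqc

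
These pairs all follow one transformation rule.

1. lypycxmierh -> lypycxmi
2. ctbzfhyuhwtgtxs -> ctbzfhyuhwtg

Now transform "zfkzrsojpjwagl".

zfkzrsojpjw

The pattern: delete the last 3 characters.
So "zfkzrsojpjwagl" becomes "zfkzrsojpjw".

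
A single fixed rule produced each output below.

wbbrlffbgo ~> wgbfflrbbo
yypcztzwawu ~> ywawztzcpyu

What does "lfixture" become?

lrutxife

Rule — swap the first and last characters, then reverse the string.
On "lfixture": the first step gives "efixturl", and the second then gives "lrutxife".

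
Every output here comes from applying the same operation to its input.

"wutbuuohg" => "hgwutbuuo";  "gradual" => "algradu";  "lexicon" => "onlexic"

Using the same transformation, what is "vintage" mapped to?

Looking at the pairs, the operation is to move the last 2 characters to the front (rotate right by 2).
So "vintage" becomes "gevinta".

gevinta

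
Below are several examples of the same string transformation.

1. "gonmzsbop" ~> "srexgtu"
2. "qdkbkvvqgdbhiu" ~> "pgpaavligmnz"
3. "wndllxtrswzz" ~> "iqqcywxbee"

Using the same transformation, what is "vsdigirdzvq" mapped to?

The transformation: shift every letter 5 places forward in the alphabet (wrapping around), then delete the first 2 characters.
Starting from "vsdigirdzvq": after the first operation, "axinlnwieav"; after the second, "inlnwieav".

inlnwieav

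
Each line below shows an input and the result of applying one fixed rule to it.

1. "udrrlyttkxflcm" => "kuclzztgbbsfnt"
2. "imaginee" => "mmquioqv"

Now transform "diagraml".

utlqiozi

The transformation: move the last 2 characters to the front (rotate right by 2), then shift every letter 8 places forward in the alphabet (wrapping around).
For "diagraml", step one produces "mldiagra"; step two turns that into "utlqiozi".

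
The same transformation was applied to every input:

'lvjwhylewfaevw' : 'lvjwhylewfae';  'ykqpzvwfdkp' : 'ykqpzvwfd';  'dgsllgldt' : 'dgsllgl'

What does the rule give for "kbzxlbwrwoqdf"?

The transformation: delete the last 2 characters.
"kbzxlbwrwoqdf" → "kbzxlbwrwoq".

kbzxlbwrwoq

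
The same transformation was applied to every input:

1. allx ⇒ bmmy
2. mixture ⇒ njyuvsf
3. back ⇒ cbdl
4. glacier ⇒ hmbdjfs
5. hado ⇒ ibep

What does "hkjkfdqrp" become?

Rule — shift every letter 1 place forward in the alphabet (wrapping around).
Doing the same to "hkjkfdqrp": "ilklgersq".

ilklgersq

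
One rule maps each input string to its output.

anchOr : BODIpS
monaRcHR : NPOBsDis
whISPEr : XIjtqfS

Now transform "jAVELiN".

Rule — flip the case of every letter, then shift every letter 1 place forward in the alphabet (wrapping around).
For "jAVELiN", step one produces "JavelIn"; step two turns that into "KbwfmJo".

KbwfmJo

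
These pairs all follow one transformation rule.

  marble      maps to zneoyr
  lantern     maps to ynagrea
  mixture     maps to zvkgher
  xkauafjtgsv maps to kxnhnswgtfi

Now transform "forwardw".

sbejneqj

Rule — shift every letter 13 places forward in the alphabet (wrapping around) — i.e. ROT13.
Doing the same to "forwardw": "sbejneqj".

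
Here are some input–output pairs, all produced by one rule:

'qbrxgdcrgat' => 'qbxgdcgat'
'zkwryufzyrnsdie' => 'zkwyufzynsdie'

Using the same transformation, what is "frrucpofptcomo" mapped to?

The transformation: remove every "r".
Applying that to "frrucpofptcomo" gives "fucpofptcomo".

fucpofptcomo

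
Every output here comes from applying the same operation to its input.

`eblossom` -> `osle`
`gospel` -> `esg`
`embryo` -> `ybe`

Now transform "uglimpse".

smlu

The pattern: keep every other character starting from the first (positions 1st, 3rd, 5th, ...), then reverse the string.
Applying both steps to "uglimpse": "ulms", then "smlu".
(Check on "embryo": → "eby" → "ybe" ✓)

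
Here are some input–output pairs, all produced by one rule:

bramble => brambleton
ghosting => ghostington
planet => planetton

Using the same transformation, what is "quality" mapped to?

qualityton

The transformation: append "ton".
So "quality" becomes "qualityton".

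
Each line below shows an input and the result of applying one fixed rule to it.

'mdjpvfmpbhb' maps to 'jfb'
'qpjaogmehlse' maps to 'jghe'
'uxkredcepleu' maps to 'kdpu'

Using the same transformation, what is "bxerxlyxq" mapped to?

The rule is to keep one character in every 3, starting at position 3 (positions 3rd, 6th, 9th, ...).
For "bxerxlyxq" the result is "elq".

elq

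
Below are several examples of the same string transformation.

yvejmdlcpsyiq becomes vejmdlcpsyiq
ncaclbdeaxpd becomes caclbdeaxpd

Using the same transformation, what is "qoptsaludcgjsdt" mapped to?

The transformation: delete the first character.
On "qoptsaludcgjsdt" that produces "optsaludcgjsdt".

optsaludcgjsdt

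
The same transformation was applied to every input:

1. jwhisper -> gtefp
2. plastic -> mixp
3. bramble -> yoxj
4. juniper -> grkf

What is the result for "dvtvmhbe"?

Looking at the pairs, the operation is to shift every letter 3 places backward in the alphabet (wrapping around), then delete the last 3 characters.
"dvtvmhbe" → "asqsjeyb" → "asqsj".

asqsj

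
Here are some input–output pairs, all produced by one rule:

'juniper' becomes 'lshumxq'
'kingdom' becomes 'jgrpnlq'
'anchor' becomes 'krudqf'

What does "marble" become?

The transformation: shift every letter 3 places forward in the alphabet (wrapping around), then move the first 3 characters to the end (rotate left by 3).
On "marble" that produces "eohpdu".

eohpdu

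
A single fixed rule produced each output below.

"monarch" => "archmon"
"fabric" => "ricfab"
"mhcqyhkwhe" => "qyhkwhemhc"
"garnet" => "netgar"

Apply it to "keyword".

Looking at the pairs, the operation is to move the first 3 characters to the end (rotate left by 3).
So "keyword" becomes "wordkey".

wordkey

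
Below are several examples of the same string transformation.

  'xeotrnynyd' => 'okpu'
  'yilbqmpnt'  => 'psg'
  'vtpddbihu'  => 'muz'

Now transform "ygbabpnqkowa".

Looking at the pairs, the operation is to keep one character in every 3, starting at position 1 (positions 1st, 4th, 7th, ...), then shift every letter 9 places backward in the alphabet (wrapping around).
For "ygbabpnqkowa", step one produces "yano"; step two turns that into "pref".

pref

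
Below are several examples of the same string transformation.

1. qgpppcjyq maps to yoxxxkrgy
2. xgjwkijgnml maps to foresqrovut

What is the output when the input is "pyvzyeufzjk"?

Each output is the input with this applied: shift every letter 8 places forward in the alphabet (wrapping around).
On "pyvzyeufzjk" that produces "xgdhgmcnhrs".

xgdhgmcnhrs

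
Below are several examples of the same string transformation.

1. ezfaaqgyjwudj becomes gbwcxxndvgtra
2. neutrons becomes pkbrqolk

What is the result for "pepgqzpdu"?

rmbmdnwma

Rule — shift every letter 3 places backward in the alphabet (wrapping around), then move the last character to the front.
On "pepgqzpdu": the first step gives "mbmdnwmar", and the second then gives "rmbmdnwma".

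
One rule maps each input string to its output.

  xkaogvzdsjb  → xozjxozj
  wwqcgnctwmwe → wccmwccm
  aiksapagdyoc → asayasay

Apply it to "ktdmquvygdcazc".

The rule is to keep one character in every 3, starting at position 1 (positions 1st, 4th, 7th, ...), then write the whole string twice.
Starting from "ktdmquvygdcazc": after the first operation, "kmvdz"; after the second, "kmvdzkmvdz".
(Check on "xkaogvzdsjb": → "xozj" → "xozjxozj" ✓)

kmvdzkmvdz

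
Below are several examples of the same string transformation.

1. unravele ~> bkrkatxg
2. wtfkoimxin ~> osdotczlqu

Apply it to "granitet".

ozkzmxgt

The pattern: shift every letter 6 places forward in the alphabet (wrapping around), then swap the front and back halves of the string.
Starting from "granitet": after the first operation, "mxgtozkz"; after the second, "ozkzmxgt".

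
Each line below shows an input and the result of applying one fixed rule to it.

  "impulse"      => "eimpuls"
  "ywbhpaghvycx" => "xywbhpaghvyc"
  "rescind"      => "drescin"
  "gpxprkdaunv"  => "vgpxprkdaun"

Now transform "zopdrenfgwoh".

hzopdrenfgwo

What's happening: move the last character to the front.
So "zopdrenfgwoh" becomes "hzopdrenfgwo".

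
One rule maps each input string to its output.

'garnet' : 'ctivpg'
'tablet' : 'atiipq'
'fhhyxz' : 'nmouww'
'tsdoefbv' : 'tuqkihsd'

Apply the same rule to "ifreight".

Looking at the pairs, the operation is to swap the front and back halves of the string, then shift every letter 11 places backward in the alphabet (wrapping around).
Working it through for "ifreight": intermediate "ightifre", final "xvwixugt".

xvwixugt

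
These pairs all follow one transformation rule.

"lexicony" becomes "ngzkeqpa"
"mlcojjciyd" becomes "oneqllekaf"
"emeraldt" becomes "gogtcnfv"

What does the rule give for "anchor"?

cpejqt

What's happening: shift every letter 2 places forward in the alphabet (wrapping around).
"anchor" → "cpejqt".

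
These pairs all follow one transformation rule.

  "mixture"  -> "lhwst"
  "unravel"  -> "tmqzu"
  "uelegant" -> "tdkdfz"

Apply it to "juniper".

Looking at the pairs, the operation is to shift every letter 1 place backward in the alphabet (wrapping around), then delete the last 2 characters.
Applying that to "juniper" gives "itmho".

itmho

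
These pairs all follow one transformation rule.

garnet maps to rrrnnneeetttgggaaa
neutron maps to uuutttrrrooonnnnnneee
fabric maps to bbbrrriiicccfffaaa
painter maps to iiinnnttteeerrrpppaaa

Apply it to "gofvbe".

Each output is the input with this applied: move the first 2 characters to the end (rotate left by 2), then repeat every character 3 times.
Applying both steps to "gofvbe": "fvbego", then "fffvvvbbbeeegggooo".

fffvvvbbbeeegggooo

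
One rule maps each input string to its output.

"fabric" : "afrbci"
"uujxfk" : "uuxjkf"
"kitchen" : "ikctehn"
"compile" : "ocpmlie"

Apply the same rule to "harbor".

The transformation: swap each adjacent pair of characters (1↔2, 3↔4, ...).
So "harbor" becomes "ahbrro".

ahbrro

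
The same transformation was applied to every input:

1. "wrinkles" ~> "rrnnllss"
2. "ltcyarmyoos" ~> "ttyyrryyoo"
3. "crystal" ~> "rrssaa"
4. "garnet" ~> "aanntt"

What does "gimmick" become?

Rule — keep every other character starting from the second (positions 2nd, 4th, 6th, ...), then double every character.
"gimmick" → "imc" → "iimmcc".

iimmcc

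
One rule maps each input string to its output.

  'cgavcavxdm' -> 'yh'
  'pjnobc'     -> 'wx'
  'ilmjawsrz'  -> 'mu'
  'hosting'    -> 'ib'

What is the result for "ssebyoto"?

Each output is the input with this applied: shift every letter 5 places backward in the alphabet (wrapping around), then keep only the last 2 characters.
Applying both steps to "ssebyoto": "nnzwtjoj", then "oj".

oj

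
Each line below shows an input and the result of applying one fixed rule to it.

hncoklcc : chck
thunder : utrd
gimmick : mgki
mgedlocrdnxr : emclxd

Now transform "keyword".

ykdo

Looking at the pairs, the operation is to keep every other character starting from the first (positions 1st, 3rd, 5th, ...), then swap each adjacent pair of characters (1↔2, 3↔4, ...).
Starting from "keyword": after the first operation, "kyod"; after the second, "ykdo".
(Check on "gimmick": → "gmik" → "mgki" ✓)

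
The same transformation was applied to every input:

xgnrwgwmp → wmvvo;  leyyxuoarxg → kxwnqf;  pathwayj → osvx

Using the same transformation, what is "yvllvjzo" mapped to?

Each output is the input with this applied: keep every other character starting from the first (positions 1st, 3rd, 5th, ...), then shift every letter 1 place backward in the alphabet (wrapping around).
Starting from "yvllvjzo": after the first operation, "ylvz"; after the second, "xkuy".
(Check on "pathwayj": → "ptwy" → "osvx" ✓)

xkuy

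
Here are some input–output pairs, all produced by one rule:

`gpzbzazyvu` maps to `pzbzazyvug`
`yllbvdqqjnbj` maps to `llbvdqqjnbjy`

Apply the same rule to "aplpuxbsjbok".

plpuxbsjboka

The pattern: move the first character to the end.
For "aplpuxbsjbok" the result is "plpuxbsjboka".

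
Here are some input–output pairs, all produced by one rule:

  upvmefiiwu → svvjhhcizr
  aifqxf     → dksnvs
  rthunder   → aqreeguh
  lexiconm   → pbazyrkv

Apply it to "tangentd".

Each output is the input with this applied: shift every letter 13 places forward in the alphabet (wrapping around) — i.e. ROT13, then swap the front and back halves of the string.
On "tangentd" that produces "ragqgnat".

ragqgnat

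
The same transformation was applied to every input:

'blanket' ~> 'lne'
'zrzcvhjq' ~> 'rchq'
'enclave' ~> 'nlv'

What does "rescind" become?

The transformation: keep every other character starting from the second (positions 2nd, 4th, 6th, ...).
Doing the same to "rescind": "ecn".

ecn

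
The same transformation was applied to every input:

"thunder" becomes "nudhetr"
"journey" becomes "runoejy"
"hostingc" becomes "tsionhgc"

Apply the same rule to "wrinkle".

The transformation: move the first 3 characters to the end (rotate left by 3), then take characters alternately from the front and the back (1st, last, 2nd, 2nd-last, ...).
For "wrinkle" the result is "nikrlwe".

nikrlwe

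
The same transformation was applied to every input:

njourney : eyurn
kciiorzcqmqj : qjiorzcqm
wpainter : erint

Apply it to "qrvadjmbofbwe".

weadjmbofb

Rule — delete the first 3 characters, then move the last 2 characters to the front (rotate right by 2).
"qrvadjmbofbwe" → "weadjmbofb".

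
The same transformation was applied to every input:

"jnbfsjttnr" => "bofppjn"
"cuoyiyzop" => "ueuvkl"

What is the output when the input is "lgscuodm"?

The rule is to shift every letter 4 places backward in the alphabet (wrapping around), then delete the first 3 characters.
Doing the same to "lgscuodm": "yqkzi".

yqkzi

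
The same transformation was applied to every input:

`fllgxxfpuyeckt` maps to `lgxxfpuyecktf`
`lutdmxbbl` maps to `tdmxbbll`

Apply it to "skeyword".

Rule — move the first 2 characters to the end (rotate left by 2), then delete the last character.
"skeyword" → "eywordsk" → "eywords".

eywords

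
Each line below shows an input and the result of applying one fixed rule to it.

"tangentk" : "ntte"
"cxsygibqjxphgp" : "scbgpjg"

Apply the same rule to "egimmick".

Rule — keep every other character starting from the first (positions 1st, 3rd, 5th, ...), then swap each adjacent pair of characters (1↔2, 3↔4, ...).
Starting from "egimmick": after the first operation, "eimc"; after the second, "iecm".
(Check on "tangentk": → "tnet" → "ntte" ✓)

iecm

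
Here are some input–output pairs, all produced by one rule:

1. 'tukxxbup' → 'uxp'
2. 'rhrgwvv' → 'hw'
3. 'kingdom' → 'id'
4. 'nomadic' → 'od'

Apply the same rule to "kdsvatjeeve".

What's happening: keep one character in every 3, starting at position 2 (positions 2nd, 5th, 8th, ...).
So "kdsvatjeeve" becomes "daee".

daee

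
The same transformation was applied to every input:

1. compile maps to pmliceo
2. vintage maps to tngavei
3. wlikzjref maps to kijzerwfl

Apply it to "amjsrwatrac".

Looking at the pairs, the operation is to move the first 2 characters to the end (rotate left by 2), then swap each adjacent pair of characters (1↔2, 3↔4, ...).
"amjsrwatrac" → "jsrwatracam" → "sjwrtaaracm".

sjwrtaaracm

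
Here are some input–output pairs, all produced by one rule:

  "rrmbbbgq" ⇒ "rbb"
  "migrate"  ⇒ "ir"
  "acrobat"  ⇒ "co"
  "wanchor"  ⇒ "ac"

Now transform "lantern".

at

What's happening: delete the last 2 characters, then keep every other character starting from the second (positions 2nd, 4th, 6th, ...).
Doing the same to "lantern": "at".
(Check on "acrobat": → "acrob" → "co" ✓)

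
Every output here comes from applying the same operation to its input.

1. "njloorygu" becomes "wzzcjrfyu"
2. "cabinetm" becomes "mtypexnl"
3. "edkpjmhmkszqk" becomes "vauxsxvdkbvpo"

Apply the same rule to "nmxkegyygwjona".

In each case the input is transformed by: move the first 2 characters to the end (rotate left by 2), then shift every letter 11 places forward in the alphabet (wrapping around).
On "nmxkegyygwjona": the first step gives "xkegyygwjonanm", and the second then gives "ivprjjrhuzylyx".
(Check on "edkpjmhmkszqk": → "kpjmhmkszqked" → "vauxsxvdkbvpo" ✓)

ivprjjrhuzylyx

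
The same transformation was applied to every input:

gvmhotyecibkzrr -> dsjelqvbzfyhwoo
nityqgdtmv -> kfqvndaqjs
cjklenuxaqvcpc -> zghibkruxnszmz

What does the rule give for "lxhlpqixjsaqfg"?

In each case the input is transformed by: shift every letter 3 places backward in the alphabet (wrapping around).
Doing the same to "lxhlpqixjsaqfg": "iueimnfugpxncd".

iueimnfugpxncd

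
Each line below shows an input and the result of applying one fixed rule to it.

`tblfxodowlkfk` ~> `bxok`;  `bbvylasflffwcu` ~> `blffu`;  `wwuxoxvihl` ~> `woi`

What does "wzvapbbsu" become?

zps

Each output is the input with this applied: keep one character in every 3, starting at position 2 (positions 2nd, 5th, 8th, ...).
Doing the same to "wzvapbbsu": "zps".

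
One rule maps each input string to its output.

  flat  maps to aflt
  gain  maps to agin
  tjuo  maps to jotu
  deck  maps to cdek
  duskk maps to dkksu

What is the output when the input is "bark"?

abkr

In each case the input is transformed by: sort the characters into alphabetical order.
Applying that to "bark" gives "abkr".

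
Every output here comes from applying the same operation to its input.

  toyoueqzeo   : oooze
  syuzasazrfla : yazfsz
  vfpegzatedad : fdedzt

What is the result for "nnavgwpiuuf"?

nuviw

What's happening: keep every other character starting from the second (positions 2nd, 4th, 6th, ...), then take characters alternately from the front and the back (1st, last, 2nd, 2nd-last, ...).
Starting from "nnavgwpiuuf": after the first operation, "nvwiu"; after the second, "nuviw".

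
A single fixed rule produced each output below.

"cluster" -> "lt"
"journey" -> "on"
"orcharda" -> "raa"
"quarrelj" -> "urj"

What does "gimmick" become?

ii

In each case the input is transformed by: keep one character in every 3, starting at position 2 (positions 2nd, 5th, 8th, ...).
So "gimmick" becomes "ii".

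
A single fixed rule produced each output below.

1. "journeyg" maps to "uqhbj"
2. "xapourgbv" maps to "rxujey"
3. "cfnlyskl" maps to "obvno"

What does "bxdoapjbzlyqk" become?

Each output is the input with this applied: delete the first 3 characters, then shift every letter 3 places forward in the alphabet (wrapping around).
Starting from "bxdoapjbzlyqk": after the first operation, "oapjbzlyqk"; after the second, "rdsmecobtn".
(Check on "cfnlyskl": → "lyskl" → "obvno" ✓)

rdsmecobtn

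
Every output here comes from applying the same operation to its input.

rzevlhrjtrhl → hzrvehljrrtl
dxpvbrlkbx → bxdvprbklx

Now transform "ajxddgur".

ujadxgdr

The transformation: swap each adjacent pair of characters (1↔2, 3↔4, ...), then move the last character to the front.
Applying both steps to "ajxddgur": "jadxgdru", then "ujadxgdr".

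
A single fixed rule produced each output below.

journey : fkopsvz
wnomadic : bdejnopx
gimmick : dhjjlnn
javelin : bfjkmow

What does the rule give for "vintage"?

The transformation: sort the characters into alphabetical order, then shift every letter 1 place forward in the alphabet (wrapping around).
Applying both steps to "vintage": "aegintv", then "bfhjouw".

bfhjouw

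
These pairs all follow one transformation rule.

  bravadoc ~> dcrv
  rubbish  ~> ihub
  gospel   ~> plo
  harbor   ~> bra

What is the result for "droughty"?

hyru

What's happening: move the last 3 characters to the front (rotate right by 3), then keep every other character starting from the first (positions 1st, 3rd, 5th, ...).
For "droughty", step one produces "htydroug"; step two turns that into "hyru".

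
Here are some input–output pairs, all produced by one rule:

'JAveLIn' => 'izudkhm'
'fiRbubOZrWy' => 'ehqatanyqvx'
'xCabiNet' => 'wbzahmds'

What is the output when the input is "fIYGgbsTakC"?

ehxffarszjb

What's happening: shift every letter 1 place backward in the alphabet (wrapping around), then convert every letter to lowercase.
On "fIYGgbsTakC": the first step gives "eHXFfarSzjB", and the second then gives "ehxffarszjb".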